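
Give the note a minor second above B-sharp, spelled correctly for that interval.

C#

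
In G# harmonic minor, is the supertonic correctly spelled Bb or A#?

A#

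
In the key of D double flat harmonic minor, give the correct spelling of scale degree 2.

Degree 2 takes the letter 1 step above D, which is E.
In harmonic minor, degree 2 sits 2 semitones above the tonic. Dbb + 2 semitones is pitch class 2, spelled on E as Ebb.

Ebb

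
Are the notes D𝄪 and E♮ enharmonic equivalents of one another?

D## = pitch class 4 and E = pitch class 4 — the same pitch class, so they are enharmonic equivalents.

Yes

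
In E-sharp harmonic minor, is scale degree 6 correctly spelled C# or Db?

C#

Each scale degree takes a distinct letter name. Degree 6 of a scale on E must use the letter C.
C# and Db are enharmonically the same pitch, but only C# uses the letter C, so it is the correct spelling here.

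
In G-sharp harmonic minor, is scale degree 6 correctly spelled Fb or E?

E

Each scale degree takes a distinct letter name. Degree 6 of a scale on G must use the letter E.
E and Fb are enharmonically the same pitch, but only E uses the letter E, so it is the correct spelling here.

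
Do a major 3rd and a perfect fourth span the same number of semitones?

A major third spans 4 semitones; a perfect fourth spans 5.
The spans differ, so they are not enharmonic equivalents.

No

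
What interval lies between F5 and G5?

major second

Counting letters F–G gives a second.
F→G = 2 semitones, exactly the major second.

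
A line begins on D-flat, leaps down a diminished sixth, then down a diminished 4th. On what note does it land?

C##

A diminished sixth down from Db is F# (letter F, 7 semitones down).
A diminished fourth down from F# is C## (letter C, 4 semitones down).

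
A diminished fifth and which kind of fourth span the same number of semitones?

augmented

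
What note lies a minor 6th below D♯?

D down a major sixth is F, so the target letter is F.
From D#, a minor sixth is 8 semitones down: F##.

F##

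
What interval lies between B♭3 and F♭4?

diminished fifth

The letter names run B→F, a span of 4 letter steps, so the interval is some kind of fifth.
Bb to Fb is 6 semitones. A perfect fifth is 7, so 6 makes it diminished.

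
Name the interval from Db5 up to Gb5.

perfect fourth

Counting letters D–E–F–G gives a fourth.
Db→Gb = 5 semitones, exactly the perfect fourth.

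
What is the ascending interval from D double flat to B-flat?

The letter names run D→B, a span of 5 letter steps, so the interval is some kind of sixth.
Dbb to Bb is 10 semitones. A major sixth is 9, so 10 makes it augmented.

augmented sixth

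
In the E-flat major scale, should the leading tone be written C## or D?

D

Each scale degree takes a distinct letter name. Degree 7 of a scale on E must use the letter D.
D and C## are enharmonically the same pitch, but only D uses the letter D, so it is the correct spelling here.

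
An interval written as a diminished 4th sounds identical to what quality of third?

major

A diminished fourth spans 4 semitones.
A third spanning 4 semitones is major (the major third is 4).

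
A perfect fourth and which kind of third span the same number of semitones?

A perfect fourth spans 5 semitones.
A third spanning 5 semitones is augmented (the major third is 4).

augmented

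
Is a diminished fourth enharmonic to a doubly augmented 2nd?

Yes

A diminished fourth spans 4 semitones; a doubly augmented second spans 4.
They are enharmonically equivalent.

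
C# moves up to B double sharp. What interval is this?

augmented seventh

The letter names run C→B, a span of 6 letter steps, so the interval is some kind of seventh.
C# to B## is 12 semitones. A major seventh is 11, so 12 makes it augmented.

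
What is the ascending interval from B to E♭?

diminished fourth

The letter names run B→E, a span of 3 letter steps, so the interval is some kind of fourth.
B to Eb is 4 semitones. A perfect fourth is 5, so 4 makes it diminished.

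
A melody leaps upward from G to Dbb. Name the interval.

Counting letters G–A–B–C–D gives a fifth.
G→Dbb = 5 semitones, 2 narrower than the perfect fifth (7), so doubly diminished.

doubly diminished fifth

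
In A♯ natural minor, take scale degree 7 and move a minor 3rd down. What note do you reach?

Scale degree 7 of A# natural minor is G#.
A minor third (3 semitones) below G# lands on the letter E, giving E#.

E#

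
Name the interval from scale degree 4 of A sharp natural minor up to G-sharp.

Scale degree 4 of A# natural minor is D#.
D# up to G#: letters D→G make it a fourth; 5 semitones makes it perfect.

perfect fourth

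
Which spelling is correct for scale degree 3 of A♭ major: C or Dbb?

C

Each scale degree takes a distinct letter name. Degree 3 of a scale on A must use the letter C.
C and Dbb are enharmonically the same pitch, but only C uses the letter C, so it is the correct spelling here.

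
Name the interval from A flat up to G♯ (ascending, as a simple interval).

The letter names run A→G, a span of 6 letter steps, so the interval is some kind of seventh.
Ab to G# is 12 semitones. A major seventh is 11, so 12 makes it augmented.

augmented seventh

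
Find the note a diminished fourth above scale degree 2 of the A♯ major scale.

E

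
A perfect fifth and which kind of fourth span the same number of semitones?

A perfect fifth spans 7 semitones.
A fourth spanning 7 semitones is doubly augmented (the perfect fourth is 5).

doubly augmented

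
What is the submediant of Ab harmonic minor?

Degree 6 takes the letter 5 steps above A, which is F.
In harmonic minor, degree 6 sits 8 semitones above the tonic. Ab + 8 semitones is pitch class 4, spelled on F as Fb.

Fb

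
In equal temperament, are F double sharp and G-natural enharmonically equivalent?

F## is pitch class 7; G is pitch class 7.
All spellings map to pitch class 7, so they are enharmonically equivalent.

Yes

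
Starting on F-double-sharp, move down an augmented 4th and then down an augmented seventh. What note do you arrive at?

An augmented fourth down from F## is C# (letter C, 6 semitones down).
An augmented seventh down from C# is Db (letter D, 12 semitones down).

Db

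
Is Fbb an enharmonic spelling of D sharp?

Fbb is pitch class 3; D# is pitch class 3.
All spellings map to pitch class 3, so they are enharmonically equivalent.

Yes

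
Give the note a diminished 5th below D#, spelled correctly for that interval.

A fifth below D lands on the letter G.
A diminished fifth spans 6 semitones, so D# moves to pitch class 9. On the letter G that is G##.

G##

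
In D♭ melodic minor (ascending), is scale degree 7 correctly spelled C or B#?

Each scale degree takes a distinct letter name. Degree 7 of a scale on D must use the letter C.
C and B# are enharmonically the same pitch, but only C uses the letter C, so it is the correct spelling here.

C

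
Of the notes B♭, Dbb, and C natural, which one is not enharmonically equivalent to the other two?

Bb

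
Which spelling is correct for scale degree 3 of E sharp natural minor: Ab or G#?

Each scale degree takes a distinct letter name. Degree 3 of a scale on E must use the letter G.
G# and Ab are enharmonically the same pitch, but only G# uses the letter G, so it is the correct spelling here.

G#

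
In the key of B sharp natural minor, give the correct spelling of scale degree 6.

The B# natural minor scale runs B# C## D# E# F## G# A#.
Degree 6 is G#.

G#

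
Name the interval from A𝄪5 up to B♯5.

The letter names run A→B, a span of 1 letter step, so the interval is some kind of second.
A## to B# is 1 semitone. A major second is 2, so 1 makes it minor.

minor second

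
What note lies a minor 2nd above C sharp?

A second above C lands on the letter D.
A minor second spans 1 semitone, so C# moves to pitch class 2. On the letter D that is D.

D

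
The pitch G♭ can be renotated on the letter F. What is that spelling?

Gb is pitch class 6. The letter F alone is pitch class 5.
To reach pitch class 6 from F requires an offset of +1 semitone, i.e. sharp: F#.

F#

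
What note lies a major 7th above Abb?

A seventh above A lands on the letter G.
A major seventh spans 11 semitones, so Abb moves to pitch class 6. On the letter G that is Gb.

Gb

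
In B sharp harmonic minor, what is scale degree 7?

A##

Degree 7 takes the letter 6 steps above B, which is A.
In harmonic minor, degree 7 sits 11 semitones above the tonic. B# + 11 semitones is pitch class 11, spelled on A as A##.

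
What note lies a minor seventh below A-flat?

Bb

A seventh below A lands on the letter B.
A minor seventh spans 10 semitones, so Ab moves to pitch class 10. On the letter B that is Bb.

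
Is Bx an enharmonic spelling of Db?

Yes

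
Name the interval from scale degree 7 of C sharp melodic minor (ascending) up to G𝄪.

major sixth

Scale degree 7 of C# melodic minor (ascending) is B#.
B# up to G##: letters B→G make it a sixth; 9 semitones makes it major.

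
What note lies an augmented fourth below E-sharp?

B

A fourth below E lands on the letter B.
An augmented fourth spans 6 semitones, so E# moves to pitch class 11. On the letter B that is B.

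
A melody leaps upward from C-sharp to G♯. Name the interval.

Counting letters C–D–E–F–G gives a fifth.
C#→G# = 7 semitones, exactly the perfect fifth.

perfect fifth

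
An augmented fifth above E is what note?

E up a perfect fifth is B, so the target letter is B.
From E, an augmented fifth is 8 semitones up: B#.

B#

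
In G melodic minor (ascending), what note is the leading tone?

Degree 7 takes the letter 6 steps above G, which is F.
In melodic minor (ascending), degree 7 sits 11 semitones above the tonic. G + 11 semitones is pitch class 6, spelled on F as F#.

F#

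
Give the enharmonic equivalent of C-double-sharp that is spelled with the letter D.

Plain D sits at the same pitch as C##, so on the letter D the same pitch needs a natural: D.

D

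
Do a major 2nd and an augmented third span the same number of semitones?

No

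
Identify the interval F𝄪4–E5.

Counting letters F–G–A–B–C–D–E gives a seventh.
F##→E = 9 semitones, 2 narrower than the major seventh (11), so diminished.

diminished seventh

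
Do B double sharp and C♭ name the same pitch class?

B## is pitch class 1; Cb is pitch class 11.
The pitch classes differ (1 vs. 11), so they are not enharmonic equivalents.

No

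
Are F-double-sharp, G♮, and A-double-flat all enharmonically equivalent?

Yes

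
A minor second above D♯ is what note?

E

D up a major second is E, so the target letter is E.
From D#, a minor second is 1 semitone up: E.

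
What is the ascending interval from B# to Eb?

Counting letters B–C–D–E gives a fourth.
B#→Eb = 3 semitones, 2 narrower than the perfect fourth (5), so doubly diminished.

doubly diminished fourth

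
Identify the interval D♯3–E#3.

major second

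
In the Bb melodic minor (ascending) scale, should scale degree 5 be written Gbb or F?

Each scale degree takes a distinct letter name. Degree 5 of a scale on B must use the letter F.
F and Gbb are enharmonically the same pitch, but only F uses the letter F, so it is the correct spelling here.

F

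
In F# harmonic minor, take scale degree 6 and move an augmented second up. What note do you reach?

E#

Scale degree 6 of F# harmonic minor is D.
An augmented second (3 semitones) above D lands on the letter E, giving E#.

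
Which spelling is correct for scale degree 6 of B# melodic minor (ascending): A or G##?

Each scale degree takes a distinct letter name. Degree 6 of a scale on B must use the letter G.
G## and A are enharmonically the same pitch, but only G## uses the letter G, so it is the correct spelling here.

G##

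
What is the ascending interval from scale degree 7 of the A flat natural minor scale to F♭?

minor seventh

Scale degree 7 of Ab natural minor is Gb.
Gb up to Fb: letters G→F make it a seventh; 10 semitones makes it minor.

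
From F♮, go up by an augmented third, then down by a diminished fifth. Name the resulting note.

An augmented third up from F is A# (letter A, 5 semitones up).
A diminished fifth down from A# is D## (letter D, 6 semitones down).

D##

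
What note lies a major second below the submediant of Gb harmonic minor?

Dbb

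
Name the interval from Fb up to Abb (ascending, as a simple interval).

minor third

The letter names run F→A, a span of 2 letter steps, so the interval is some kind of third.
Fb to Abb is 3 semitones. A major third is 4, so 3 makes it minor.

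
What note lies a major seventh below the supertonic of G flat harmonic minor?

The supertonic of Gb harmonic minor is Ab.
A major seventh (11 semitones) below Ab lands on the letter B, giving Bbb.

Bbb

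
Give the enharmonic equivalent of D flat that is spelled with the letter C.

Db is pitch class 1. The letter C alone is pitch class 0.
To reach pitch class 1 from C requires an offset of +1 semitone, i.e. sharp: C#.

C#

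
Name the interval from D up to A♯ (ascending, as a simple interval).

augmented fifth

Counting letters D–E–F–G–A gives a fifth.
D→A# = 8 semitones, 1 wider than the perfect fifth (7), so augmented.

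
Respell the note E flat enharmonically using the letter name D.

Plain D sits 1 semitone below Eb, so on the letter D the same pitch needs a sharp: D#.

D#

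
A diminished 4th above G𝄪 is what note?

C#

G up a perfect fourth is C, so the target letter is C.
From G##, a diminished fourth is 4 semitones up: C#.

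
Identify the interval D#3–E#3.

major second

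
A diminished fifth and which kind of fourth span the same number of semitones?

A diminished fifth spans 6 semitones.
A fourth spanning 6 semitones is augmented (the perfect fourth is 5).

augmented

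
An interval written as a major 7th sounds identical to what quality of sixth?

A major seventh spans 11 semitones.
A sixth spanning 11 semitones is doubly augmented (the major sixth is 9).

doubly augmented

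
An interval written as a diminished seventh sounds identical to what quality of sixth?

major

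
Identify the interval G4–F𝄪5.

Counting letters G–A–B–C–D–E–F gives a seventh.
G→F## = 12 semitones, 1 wider than the major seventh (11), so augmented.

augmented seventh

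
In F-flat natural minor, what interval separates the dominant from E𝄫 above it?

minor third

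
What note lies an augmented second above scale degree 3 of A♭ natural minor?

D

Scale degree 3 of Ab natural minor is Cb.
An augmented second (3 semitones) above Cb lands on the letter D, giving D.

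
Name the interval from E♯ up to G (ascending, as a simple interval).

Counting letters E–F–G gives a third.
E#→G = 2 semitones, 2 narrower than the major third (4), so diminished.

diminished third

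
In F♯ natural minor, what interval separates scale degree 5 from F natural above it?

Scale degree 5 of F# natural minor is C#.
C# up to F: letters C→F make it a fourth; 4 semitones makes it diminished.

diminished fourth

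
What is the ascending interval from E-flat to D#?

augmented seventh

The letter names run E→D, a span of 6 letter steps, so the interval is some kind of seventh.
Eb to D# is 12 semitones. A major seventh is 11, so 12 makes it augmented.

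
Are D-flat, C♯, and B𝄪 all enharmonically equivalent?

Db is pitch class 1; C# is pitch class 1; B## is pitch class 1.
All spellings map to pitch class 1, so they are enharmonically equivalent.

Yes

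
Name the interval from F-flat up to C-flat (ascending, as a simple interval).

Counting letters F–G–A–B–C gives a fifth.
Fb→Cb = 7 semitones, exactly the perfect fifth.

perfect fifth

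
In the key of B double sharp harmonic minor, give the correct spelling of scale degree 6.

G##

Degree 6 takes the letter 5 steps above B, which is G.
In harmonic minor, degree 6 sits 8 semitones above the tonic. B## + 8 semitones is pitch class 9, spelled on G as G##.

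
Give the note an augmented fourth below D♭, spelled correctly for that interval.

A fourth below D lands on the letter A.
An augmented fourth spans 6 semitones, so Db moves to pitch class 7. On the letter A that is Abb.

Abb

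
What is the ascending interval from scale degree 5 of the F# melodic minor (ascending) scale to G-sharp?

Scale degree 5 of F# melodic minor (ascending) is C#.
C# up to G#: letters C→G make it a fifth; 7 semitones makes it perfect.

perfect fifth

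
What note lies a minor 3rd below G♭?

Eb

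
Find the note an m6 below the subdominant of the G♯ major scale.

E#

The subdominant of G# major is C#.
A minor sixth (8 semitones) below C# lands on the letter E, giving E#.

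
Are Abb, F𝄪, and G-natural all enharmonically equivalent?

Abb is pitch class 7; F## is pitch class 7; G is pitch class 7.
All spellings map to pitch class 7, so they are enharmonically equivalent.

Yes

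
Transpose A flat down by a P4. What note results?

A fourth below A lands on the letter E.
A perfect fourth spans 5 semitones, so Ab moves to pitch class 3. On the letter E that is Eb.

Eb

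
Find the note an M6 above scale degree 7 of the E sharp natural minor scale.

Scale degree 7 of E# natural minor is D#.
A major sixth (9 semitones) above D# lands on the letter B, giving B#.

B#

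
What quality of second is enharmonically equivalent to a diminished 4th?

doubly augmented

A diminished fourth spans 4 semitones.
A second spanning 4 semitones is doubly augmented (the major second is 2).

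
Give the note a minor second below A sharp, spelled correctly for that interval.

G##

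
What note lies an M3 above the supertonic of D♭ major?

The supertonic of Db major is Eb.
A major third (4 semitones) above Eb lands on the letter G, giving G.

G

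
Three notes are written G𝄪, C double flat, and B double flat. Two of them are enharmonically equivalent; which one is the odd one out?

Cbb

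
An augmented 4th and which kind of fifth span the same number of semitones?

diminished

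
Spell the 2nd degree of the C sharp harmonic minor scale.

The C# harmonic minor scale runs C# D# E F# G# A B#.
Degree 2 is D#.

D#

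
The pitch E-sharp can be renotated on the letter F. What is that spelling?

F

Plain F sits at the same pitch as E#, so on the letter F the same pitch needs a natural: F.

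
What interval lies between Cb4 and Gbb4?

Counting letters C–D–E–F–G gives a fifth.
Cb→Gbb = 6 semitones, 1 narrower than the perfect fifth (7), so diminished.

diminished fifth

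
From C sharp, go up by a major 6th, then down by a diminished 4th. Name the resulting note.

A major sixth up from C# is A# (letter A, 9 semitones up).
A diminished fourth down from A# is E## (letter E, 4 semitones down).

E##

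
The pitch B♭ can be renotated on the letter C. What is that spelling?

Bb is pitch class 10. The letter C alone is pitch class 0.
To reach pitch class 10 from C requires an offset of -2 semitones, i.e. double flat: Cbb.

Cbb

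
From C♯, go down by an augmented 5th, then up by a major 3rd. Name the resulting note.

A

An augmented fifth down from C# is F (letter F, 8 semitones down).
A major third up from F is A (letter A, 4 semitones up).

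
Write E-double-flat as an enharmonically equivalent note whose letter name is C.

C##

Plain C sits 2 semitones below Ebb, so on the letter C the same pitch needs a double sharp: C##.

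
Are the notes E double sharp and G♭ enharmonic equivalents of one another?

Yes

E## = pitch class 6 and Gb = pitch class 6 — the same pitch class, so they are enharmonic equivalents.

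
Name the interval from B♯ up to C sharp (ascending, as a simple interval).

The letter names run B→C, a span of 1 letter step, so the interval is some kind of second.
B# to C# is 1 semitone. A major second is 2, so 1 makes it minor.

minor second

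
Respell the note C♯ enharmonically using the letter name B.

B##

C# is pitch class 1. The letter B alone is pitch class 11.
To reach pitch class 1 from B requires an offset of +2 semitones, i.e. double sharp: B##.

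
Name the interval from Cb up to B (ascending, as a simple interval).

augmented seventh

Counting letters C–D–E–F–G–A–B gives a seventh.
Cb→B = 12 semitones, 1 wider than the major seventh (11), so augmented.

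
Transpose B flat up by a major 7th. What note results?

A seventh above B lands on the letter A.
A major seventh spans 11 semitones, so Bb moves to pitch class 9. On the letter A that is A.

A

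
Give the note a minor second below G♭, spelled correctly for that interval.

F

G down a major second is F, so the target letter is F.
From Gb, a minor second is 1 semitone down: F.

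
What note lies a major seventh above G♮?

G up a major seventh is F#, so the target letter is F.
From G, a major seventh is 11 semitones up: F#.

F#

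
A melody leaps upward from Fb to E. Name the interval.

Counting letters F–G–A–B–C–D–E gives a seventh.
Fb→E = 12 semitones, 1 wider than the major seventh (11), so augmented.

augmented seventh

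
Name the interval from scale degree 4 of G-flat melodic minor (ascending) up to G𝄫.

diminished fifth

Scale degree 4 of Gb melodic minor (ascending) is Cb.
Cb up to Gbb: letters C→G make it a fifth; 6 semitones makes it diminished.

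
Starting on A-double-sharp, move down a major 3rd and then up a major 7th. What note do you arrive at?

A major third down from A## is F## (letter F, 4 semitones down).
A major seventh up from F## is E## (letter E, 11 semitones up).

E##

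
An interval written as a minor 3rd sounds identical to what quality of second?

augmented

A minor third spans 3 semitones.
A second spanning 3 semitones is augmented (the major second is 2).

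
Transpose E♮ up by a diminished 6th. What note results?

A sixth above E lands on the letter C.
A diminished sixth spans 7 semitones, so E moves to pitch class 11. On the letter C that is Cb.

Cb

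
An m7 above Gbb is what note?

G up a major seventh is F#, so the target letter is F.
From Gbb, a minor seventh is 10 semitones up: Fbb.

Fbb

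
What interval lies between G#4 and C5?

diminished fourth

Counting letters G–A–B–C gives a fourth.
G#→C = 4 semitones, 1 narrower than the perfect fourth (5), so diminished.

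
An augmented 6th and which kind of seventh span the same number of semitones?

minor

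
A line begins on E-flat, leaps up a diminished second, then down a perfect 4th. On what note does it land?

Cbb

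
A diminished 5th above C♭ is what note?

C up a perfect fifth is G, so the target letter is G.
From Cb, a diminished fifth is 6 semitones up: Gbb.

Gbb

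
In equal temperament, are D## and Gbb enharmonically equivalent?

No

Two spellings are enharmonically equivalent only if they share a pitch class.
Here D## → 4, Gbb → 5; 4 ≠ 5, so they are not.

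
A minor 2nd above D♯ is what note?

E

A second above D lands on the letter E.
A minor second spans 1 semitone, so D# moves to pitch class 4. On the letter E that is E.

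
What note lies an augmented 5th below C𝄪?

F#

C down a perfect fifth is F, so the target letter is F.
From C##, an augmented fifth is 8 semitones down: F#.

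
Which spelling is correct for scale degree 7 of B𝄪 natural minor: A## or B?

A##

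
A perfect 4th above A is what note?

D

A fourth above A lands on the letter D.
A perfect fourth spans 5 semitones, so A moves to pitch class 2. On the letter D that is D.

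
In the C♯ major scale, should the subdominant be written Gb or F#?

F#

Each scale degree takes a distinct letter name. Degree 4 of a scale on C must use the letter F.
F# and Gb are enharmonically the same pitch, but only F# uses the letter F, so it is the correct spelling here.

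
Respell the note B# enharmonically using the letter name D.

Dbb

B# is pitch class 0. The letter D alone is pitch class 2.
To reach pitch class 0 from D requires an offset of -2 semitones, i.e. double flat: Dbb.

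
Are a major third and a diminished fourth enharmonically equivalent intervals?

A major third spans 4 semitones; a diminished fourth spans 4.
They are enharmonically equivalent.

Yes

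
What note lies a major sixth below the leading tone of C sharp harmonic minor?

D#

The leading tone of C# harmonic minor is B#.
A major sixth (9 semitones) below B# lands on the letter D, giving D#.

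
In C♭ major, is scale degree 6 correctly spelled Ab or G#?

Ab

Each scale degree takes a distinct letter name. Degree 6 of a scale on C must use the letter A.
Ab and G# are enharmonically the same pitch, but only Ab uses the letter A, so it is the correct spelling here.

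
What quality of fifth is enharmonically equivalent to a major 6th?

A major sixth spans 9 semitones.
A fifth spanning 9 semitones is doubly augmented (the perfect fifth is 7).

doubly augmented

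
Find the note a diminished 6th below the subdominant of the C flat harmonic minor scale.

A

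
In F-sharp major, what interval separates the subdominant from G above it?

The subdominant of F# major is B.
B up to G: letters B→G make it a sixth; 8 semitones makes it minor.

minor sixth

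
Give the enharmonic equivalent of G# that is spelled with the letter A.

Ab

Plain A sits 1 semitone above G#, so on the letter A the same pitch needs a flat: Ab.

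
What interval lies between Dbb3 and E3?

The letter names run D→E, a span of 1 letter step, so the interval is some kind of second.
Dbb to E is 4 semitones. A major second is 2, so 4 makes it doubly augmented.

doubly augmented second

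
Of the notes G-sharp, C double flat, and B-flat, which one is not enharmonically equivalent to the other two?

G#

In 12-tone equal temperament, enharmonic equivalents share a pitch class. G# is pitch class 8; Cbb is pitch class 10; Bb is pitch class 10.
Cbb and Bb share pitch class 10, while G# is pitch class 8.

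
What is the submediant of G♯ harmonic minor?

E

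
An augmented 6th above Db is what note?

B

D up a major sixth is B, so the target letter is B.
From Db, an augmented sixth is 10 semitones up: B.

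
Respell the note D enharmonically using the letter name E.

Ebb

D is pitch class 2. The letter E alone is pitch class 4.
To reach pitch class 2 from E requires an offset of -2 semitones, i.e. double flat: Ebb.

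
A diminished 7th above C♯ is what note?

Bb

C up a major seventh is B, so the target letter is B.
From C#, a diminished seventh is 9 semitones up: Bb.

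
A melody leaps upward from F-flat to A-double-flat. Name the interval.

Counting letters F–G–A gives a third.
Fb→Abb = 3 semitones, 1 narrower than the major third (4), so minor.

minor third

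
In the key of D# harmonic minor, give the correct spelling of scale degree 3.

F#

Degree 3 takes the letter 2 steps above D, which is F.
In harmonic minor, degree 3 sits 3 semitones above the tonic. D# + 3 semitones is pitch class 6, spelled on F as F#.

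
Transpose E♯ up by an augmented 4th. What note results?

A##

E up a perfect fourth is A, so the target letter is A.
From E#, an augmented fourth is 6 semitones up: A##.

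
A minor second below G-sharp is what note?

G down a major second is F, so the target letter is F.
From G#, a minor second is 1 semitone down: F##.

F##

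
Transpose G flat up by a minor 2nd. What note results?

Abb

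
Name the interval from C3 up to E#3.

The letter names run C→E, a span of 2 letter steps, so the interval is some kind of third.
C to E# is 5 semitones. A major third is 4, so 5 makes it augmented.

augmented third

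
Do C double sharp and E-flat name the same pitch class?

C## is pitch class 2; Eb is pitch class 3.
The pitch classes differ (2 vs. 3), so they are not enharmonic equivalents.

No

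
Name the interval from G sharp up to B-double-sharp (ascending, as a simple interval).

augmented third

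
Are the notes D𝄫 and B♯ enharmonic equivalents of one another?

Dbb is pitch class 0; B# is pitch class 0.
All spellings map to pitch class 0, so they are enharmonically equivalent.

Yes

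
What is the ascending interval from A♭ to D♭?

perfect fourth

Counting letters A–B–C–D gives a fourth.
Ab→Db = 5 semitones, exactly the perfect fourth.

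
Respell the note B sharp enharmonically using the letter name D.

Dbb

B# is pitch class 0. The letter D alone is pitch class 2.
To reach pitch class 0 from D requires an offset of -2 semitones, i.e. double flat: Dbb.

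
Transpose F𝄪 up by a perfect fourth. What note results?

B#

F up a perfect fourth is Bb, so the target letter is B.
From F##, a perfect fourth is 5 semitones up: B#.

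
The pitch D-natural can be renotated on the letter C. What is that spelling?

C##

Plain C sits 2 semitones below D, so on the letter C the same pitch needs a double sharp: C##.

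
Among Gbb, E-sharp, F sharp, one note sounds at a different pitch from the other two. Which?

In 12-tone equal temperament, enharmonic equivalents share a pitch class. Gbb is pitch class 5; E# is pitch class 5; F# is pitch class 6.
Gbb and E# share pitch class 5, while F# is pitch class 6.

F#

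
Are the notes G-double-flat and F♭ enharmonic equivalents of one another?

Two spellings are enharmonically equivalent only if they share a pitch class.
Here Gbb → 5, Fb → 4; 4 ≠ 5, so they are not.

No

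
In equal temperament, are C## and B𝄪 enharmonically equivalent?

No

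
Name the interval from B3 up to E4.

perfect fourth

The letter names run B→E, a span of 3 letter steps, so the interval is some kind of fourth.
B to E is 5 semitones. A perfect fourth is 5, so 5 makes it perfect.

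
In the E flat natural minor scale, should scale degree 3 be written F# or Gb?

Each scale degree takes a distinct letter name. Degree 3 of a scale on E must use the letter G.
Gb and F# are enharmonically the same pitch, but only Gb uses the letter G, so it is the correct spelling here.

Gb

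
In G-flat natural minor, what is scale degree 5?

The Gb natural minor scale runs Gb Ab Bbb Cb Db Ebb Fb.
Degree 5 is Db.

Db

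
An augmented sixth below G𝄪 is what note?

B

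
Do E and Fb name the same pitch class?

Yes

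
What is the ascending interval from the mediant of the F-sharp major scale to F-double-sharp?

The mediant of F# major is A#.
A# up to F##: letters A→F make it a sixth; 9 semitones makes it major.

major sixth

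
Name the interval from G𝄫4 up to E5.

The letter names run G→E, a span of 5 letter steps, so the interval is some kind of sixth.
Gbb to E is 11 semitones. A major sixth is 9, so 11 makes it doubly augmented.

doubly augmented sixth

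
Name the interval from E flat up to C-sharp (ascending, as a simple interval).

augmented sixth

Counting letters E–F–G–A–B–C gives a sixth.
Eb→C# = 10 semitones, 1 wider than the major sixth (9), so augmented.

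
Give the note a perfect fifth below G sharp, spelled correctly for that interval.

A fifth below G lands on the letter C.
A perfect fifth spans 7 semitones, so G# moves to pitch class 1. On the letter C that is C#.

C#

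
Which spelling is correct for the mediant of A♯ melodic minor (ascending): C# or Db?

C#

Each scale degree takes a distinct letter name. Degree 3 of a scale on A must use the letter C.
C# and Db are enharmonically the same pitch, but only C# uses the letter C, so it is the correct spelling here.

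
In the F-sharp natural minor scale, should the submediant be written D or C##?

Each scale degree takes a distinct letter name. Degree 6 of a scale on F must use the letter D.
D and C## are enharmonically the same pitch, but only D uses the letter D, so it is the correct spelling here.

D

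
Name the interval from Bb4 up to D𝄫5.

diminished third

Counting letters B–C–D gives a third.
Bb→Dbb = 2 semitones, 2 narrower than the major third (4), so diminished.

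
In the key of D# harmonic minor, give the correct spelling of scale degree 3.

The D# harmonic minor scale runs D# E# F# G# A# B C##.
Degree 3 is F#.

F#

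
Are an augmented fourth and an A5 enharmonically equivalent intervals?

No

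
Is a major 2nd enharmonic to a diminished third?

Yes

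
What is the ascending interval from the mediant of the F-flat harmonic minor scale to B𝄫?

The mediant of Fb harmonic minor is Abb.
Abb up to Bbb: letters A→B make it a second; 2 semitones makes it major.

major second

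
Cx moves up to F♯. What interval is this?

The letter names run C→F, a span of 3 letter steps, so the interval is some kind of fourth.
C## to F# is 4 semitones. A perfect fourth is 5, so 4 makes it diminished.

diminished fourth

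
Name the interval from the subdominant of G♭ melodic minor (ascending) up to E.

augmented third

The subdominant of Gb melodic minor (ascending) is Cb.
Cb up to E: letters C→E make it a third; 5 semitones makes it augmented.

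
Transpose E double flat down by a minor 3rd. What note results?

Cb

A third below E lands on the letter C.
A minor third spans 3 semitones, so Ebb moves to pitch class 11. On the letter C that is Cb.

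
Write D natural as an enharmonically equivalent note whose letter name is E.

Ebb

Plain E sits 2 semitones above D, so on the letter E the same pitch needs a double flat: Ebb.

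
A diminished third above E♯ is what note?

G

E up a major third is G#, so the target letter is G.
From E#, a diminished third is 2 semitones up: G.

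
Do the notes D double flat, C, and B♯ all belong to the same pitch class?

Dbb = pitch class 0 and C = pitch class 0 and B# = pitch class 0 — the same pitch class, so they are enharmonic equivalents.

Yes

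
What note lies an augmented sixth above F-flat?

D

A sixth above F lands on the letter D.
An augmented sixth spans 10 semitones, so Fb moves to pitch class 2. On the letter D that is D.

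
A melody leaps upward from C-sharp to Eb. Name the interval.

diminished third

The letter names run C→E, a span of 2 letter steps, so the interval is some kind of third.
C# to Eb is 2 semitones. A major third is 4, so 2 makes it diminished.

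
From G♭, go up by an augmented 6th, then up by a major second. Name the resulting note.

F#

An augmented sixth up from Gb is E (letter E, 10 semitones up).
A major second up from E is F# (letter F, 2 semitones up).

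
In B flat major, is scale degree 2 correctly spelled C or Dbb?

C

Each scale degree takes a distinct letter name. Degree 2 of a scale on B must use the letter C.
C and Dbb are enharmonically the same pitch, but only C uses the letter C, so it is the correct spelling here.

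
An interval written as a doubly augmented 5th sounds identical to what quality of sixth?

A doubly augmented fifth spans 9 semitones.
A sixth spanning 9 semitones is major (the major sixth is 9).

major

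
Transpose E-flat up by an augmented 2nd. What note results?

F#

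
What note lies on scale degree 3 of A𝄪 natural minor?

C##

Degree 3 takes the letter 2 steps above A, which is C.
In natural minor, degree 3 sits 3 semitones above the tonic. A## + 3 semitones is pitch class 2, spelled on C as C##.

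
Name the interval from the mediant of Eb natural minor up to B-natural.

augmented third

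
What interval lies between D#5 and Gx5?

augmented fourth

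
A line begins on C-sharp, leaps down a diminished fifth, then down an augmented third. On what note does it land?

D

A diminished fifth down from C# is F## (letter F, 6 semitones down).
An augmented third down from F## is D (letter D, 5 semitones down).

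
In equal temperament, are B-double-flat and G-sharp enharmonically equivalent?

No

Two spellings are enharmonically equivalent only if they share a pitch class.
Here Bbb → 9, G# → 8; 8 ≠ 9, so they are not.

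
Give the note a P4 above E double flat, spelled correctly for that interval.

Abb

A fourth above E lands on the letter A.
A perfect fourth spans 5 semitones, so Ebb moves to pitch class 7. On the letter A that is Abb.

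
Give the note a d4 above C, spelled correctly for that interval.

Fb

C up a perfect fourth is F, so the target letter is F.
From C, a diminished fourth is 4 semitones up: Fb.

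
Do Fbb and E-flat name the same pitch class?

Yes

Fbb = pitch class 3 and Eb = pitch class 3 — the same pitch class, so they are enharmonic equivalents.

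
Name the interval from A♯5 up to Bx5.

Counting letters A–B gives a second.
A#→B## = 3 semitones, 1 wider than the major second (2), so augmented.

augmented second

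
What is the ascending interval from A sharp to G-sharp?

minor seventh

The letter names run A→G, a span of 6 letter steps, so the interval is some kind of seventh.
A# to G# is 10 semitones. A major seventh is 11, so 10 makes it minor.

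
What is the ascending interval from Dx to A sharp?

diminished fifth

Counting letters D–E–F–G–A gives a fifth.
D##→A# = 6 semitones, 1 narrower than the perfect fifth (7), so diminished.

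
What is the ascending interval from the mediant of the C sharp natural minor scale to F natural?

minor second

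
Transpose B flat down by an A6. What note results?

B down a major sixth is D, so the target letter is D.
From Bb, an augmented sixth is 10 semitones down: Dbb.

Dbb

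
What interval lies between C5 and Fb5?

The letter names run C→F, a span of 3 letter steps, so the interval is some kind of fourth.
C to Fb is 4 semitones. A perfect fourth is 5, so 4 makes it diminished.

diminished fourth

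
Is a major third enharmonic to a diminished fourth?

A major third spans 4 semitones; a diminished fourth spans 4.
They are enharmonically equivalent.

Yes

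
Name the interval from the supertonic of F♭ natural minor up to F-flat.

minor seventh

The supertonic of Fb natural minor is Gb.
Gb up to Fb: letters G→F make it a seventh; 10 semitones makes it minor.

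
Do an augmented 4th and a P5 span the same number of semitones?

An augmented fourth spans 6 semitones; a perfect fifth spans 7.
The spans differ, so they are not enharmonic equivalents.

No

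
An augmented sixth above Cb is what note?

C up a major sixth is A, so the target letter is A.
From Cb, an augmented sixth is 10 semitones up: A.

A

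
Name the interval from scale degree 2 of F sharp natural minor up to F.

diminished seventh

Scale degree 2 of F# natural minor is G#.
G# up to F: letters G→F make it a seventh; 9 semitones makes it diminished.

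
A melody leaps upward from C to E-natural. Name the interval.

major third

Counting letters C–D–E gives a third.
C→E = 4 semitones, exactly the major third.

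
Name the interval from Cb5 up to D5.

augmented second

The letter names run C→D, a span of 1 letter step, so the interval is some kind of second.
Cb to D is 3 semitones. A major second is 2, so 3 makes it augmented.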